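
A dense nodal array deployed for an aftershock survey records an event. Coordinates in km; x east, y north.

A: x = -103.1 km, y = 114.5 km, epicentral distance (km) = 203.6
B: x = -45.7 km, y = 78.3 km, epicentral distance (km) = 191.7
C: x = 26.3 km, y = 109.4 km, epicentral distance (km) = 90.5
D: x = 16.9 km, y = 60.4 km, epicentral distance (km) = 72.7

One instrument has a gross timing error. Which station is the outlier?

B

Solve using three stations at a time. Using A, C, D (subtract circle equations pairwise → linear system) gives (x, y) ≈ (87.4, 42.6).
Distances from that point to each station vs reported:
  A: calculated 203.6 vs reported 203.6 → residual 0.0 km
  B: calculated 137.8 vs reported 191.7 → residual 53.9 km
  C: calculated 90.5 vs reported 90.5 → residual 0.0 km
  D: calculated 72.7 vs reported 72.7 → residual 0.0 km
A, C, D are mutually consistent (residuals ≈ 0); B is off by 53.9 km.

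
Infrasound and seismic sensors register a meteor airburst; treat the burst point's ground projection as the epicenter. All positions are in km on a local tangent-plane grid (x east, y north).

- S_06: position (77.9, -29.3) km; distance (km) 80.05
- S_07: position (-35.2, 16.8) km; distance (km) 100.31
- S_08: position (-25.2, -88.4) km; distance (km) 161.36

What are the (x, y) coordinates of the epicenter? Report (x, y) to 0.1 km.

Circle about each station: (x − 77.9)² + (y + 29.3)² = 80.05²; (x + 35.2)² + (y − 16.8)² = 100.31²; (x + 25.2)² + (y + 88.4)² = 161.36².
Subtracting the S_06 equation from the S_07 and S_08 equations removes the quadratic terms:
-226.2 x + 92.2 y = -9059.71
-206.2 x − 118.2 y = -18106.35
Solving the 2×2 system: x ≈ 59.9, y ≈ 48.7 km.

59.9 km east, 48.7 km north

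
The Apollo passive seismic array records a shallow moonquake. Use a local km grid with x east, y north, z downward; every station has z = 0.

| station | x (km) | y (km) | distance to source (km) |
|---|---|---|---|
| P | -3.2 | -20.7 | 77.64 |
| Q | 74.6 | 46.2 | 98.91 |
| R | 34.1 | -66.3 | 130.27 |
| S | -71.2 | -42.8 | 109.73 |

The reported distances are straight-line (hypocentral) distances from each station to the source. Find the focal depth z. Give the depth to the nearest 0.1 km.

z ≈ 31.9 km

Each station gives a sphere (x−x_i)² + (y−y_i)² + z² = d_i² (stations at z=0).
Subtracting the P sphere from Q and R: z² cancels, leaving linear equations in x and y:
155.6 x + 133.8 y = 3505.65
74.6 x − 91.2 y = -5822.53
Solving: x ≈ -19.003, y ≈ 48.300 km (keep extra digits for the depth step; rounded: -19.0, 48.3).
Then from the P sphere: z² = 77.64² − (x + 3.2)² − (y + 20.7)² with x = -19.003, y = 48.300, so z ≈ 31.894 ≈ 31.9 km.
Check against S (with the unrounded solution): distance 109.73 ≈ 109.73 km. ✓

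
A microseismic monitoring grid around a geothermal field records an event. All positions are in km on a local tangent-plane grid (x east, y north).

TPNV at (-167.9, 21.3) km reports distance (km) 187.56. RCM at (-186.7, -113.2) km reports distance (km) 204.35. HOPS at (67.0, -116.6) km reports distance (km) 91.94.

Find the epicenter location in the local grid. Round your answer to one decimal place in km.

(6.7, -47.2)

Circle about each station: (x + 167.9)² + (y − 21.3)² = 187.56²; (x + 186.7)² + (y + 113.2)² = 204.35²; (x − 67.0)² + (y + 116.6)² = 91.94².
Subtracting the TPNV equation from the RCM and HOPS equations removes the quadratic terms:
-37.6 x − 269.0 y = 12446.86
469.8 x − 275.8 y = 16166.25
Solving the 2×2 system: x ≈ 6.7, y ≈ -47.2 km.
Check against TPNV (with the unrounded x, y): √((x + 167.9)²+(y − 21.3)²) = 187.56 ≈ 187.56 km. ✓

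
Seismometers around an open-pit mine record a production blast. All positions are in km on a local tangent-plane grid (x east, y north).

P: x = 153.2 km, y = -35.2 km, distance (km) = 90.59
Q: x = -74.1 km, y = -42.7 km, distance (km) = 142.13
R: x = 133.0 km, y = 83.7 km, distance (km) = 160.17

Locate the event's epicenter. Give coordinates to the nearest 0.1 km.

66.7 km east, -62.1 km north

Circle about each station: (x − 153.2)² + (y + 35.2)² = 90.59²; (x + 74.1)² + (y + 42.7)² = 142.13²; (x − 133.0)² + (y − 83.7)² = 160.17².
Subtracting the P equation from the Q and R equations removes the quadratic terms:
-454.6 x − 15.0 y = -29389.57
-40.4 x + 237.8 y = -17462.47
Solving the 2×2 system: x ≈ 66.7, y ≈ -62.1 km.
Check against P (with the unrounded x, y): √((x − 153.2)²+(y + 35.2)²) = 90.59 ≈ 90.59 km. ✓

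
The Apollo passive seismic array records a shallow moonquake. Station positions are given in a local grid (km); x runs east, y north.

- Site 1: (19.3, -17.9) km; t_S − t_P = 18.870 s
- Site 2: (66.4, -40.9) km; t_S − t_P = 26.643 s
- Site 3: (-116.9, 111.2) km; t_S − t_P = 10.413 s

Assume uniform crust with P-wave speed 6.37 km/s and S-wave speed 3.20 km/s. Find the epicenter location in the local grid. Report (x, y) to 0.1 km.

x ≈ -63.5 km, y ≈ 70.8 km

Distance from S−P lag: d = Δt · v_P v_S / (v_P − v_S) = Δt · (6.37·3.20)/(6.37−3.20) ≈ 6.4303·Δt.
So d_Site 1 = 121.34, d_Site 2 = 171.32, d_Site 3 = 66.96 km.
Circle about each station: (x − 19.3)² + (y + 17.9)² = 121.34²; (x − 66.4)² + (y + 40.9)² = 171.32²; (x + 116.9)² + (y − 111.2)² = 66.96².
Subtracting pairs of circle equations eliminates x²+y² and gives linear equations (the radical axes):
94.2 x − 46.0 y = -9238.28
-272.4 x + 258.2 y = 35577.90
Solving the 2×2 system: x ≈ -63.5, y ≈ 70.8 km.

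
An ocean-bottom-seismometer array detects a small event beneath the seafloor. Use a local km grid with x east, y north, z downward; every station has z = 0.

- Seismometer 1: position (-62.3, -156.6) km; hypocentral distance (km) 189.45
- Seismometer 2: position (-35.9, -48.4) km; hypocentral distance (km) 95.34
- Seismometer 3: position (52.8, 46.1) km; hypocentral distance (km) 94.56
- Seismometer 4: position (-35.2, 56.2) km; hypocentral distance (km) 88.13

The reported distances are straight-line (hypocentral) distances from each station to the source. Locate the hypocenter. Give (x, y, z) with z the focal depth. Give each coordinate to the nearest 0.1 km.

Each station gives a sphere (x−x_i)² + (y−y_i)² + z² = d_i² (stations at z=0).
Subtracting the Seismometer 1 sphere from Seismometer 2 and Seismometer 3: z² cancels, leaving linear equations in x and y:
52.8 x + 216.4 y = 2028.11
230.2 x + 405.4 y = 3457.91
Solving: x ≈ -2.601, y ≈ 10.007 km (keep extra digits for the depth step; rounded: -2.6, 10.0).
Then from the Seismometer 1 sphere: z² = 189.45² − (x + 62.3)² − (y + 156.6)² with x = -2.601, y = 10.007, so z ≈ 67.598 ≈ 67.6 km.

x ≈ -2.6 km, y ≈ 10.0 km, depth ≈ 67.6 km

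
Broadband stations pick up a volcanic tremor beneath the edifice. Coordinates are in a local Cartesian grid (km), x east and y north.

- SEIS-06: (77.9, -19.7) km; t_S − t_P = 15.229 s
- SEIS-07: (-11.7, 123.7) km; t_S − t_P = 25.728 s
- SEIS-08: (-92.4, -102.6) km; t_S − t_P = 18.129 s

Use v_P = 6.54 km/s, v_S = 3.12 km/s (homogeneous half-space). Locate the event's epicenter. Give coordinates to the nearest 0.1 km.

-12.4 km east, -29.8 km north

Distance from S−P lag: d = Δt · v_P v_S / (v_P − v_S) = Δt · (6.54·3.12)/(6.54−3.12) ≈ 5.9663·Δt.
So d_SEIS-06 = 90.86, d_SEIS-07 = 153.50, d_SEIS-08 = 108.16 km.
Circle about each station: (x − 77.9)² + (y + 19.7)² = 90.86²; (x + 11.7)² + (y − 123.7)² = 153.50²; (x + 92.4)² + (y + 102.6)² = 108.16².
Subtracting the SEIS-06 equation from the SEIS-07 and SEIS-08 equations removes the quadratic terms:
-179.2 x + 286.8 y = -6324.63
-340.6 x − 165.8 y = 9164.97
Solving the 2×2 system: x ≈ -12.4, y ≈ -29.8 km.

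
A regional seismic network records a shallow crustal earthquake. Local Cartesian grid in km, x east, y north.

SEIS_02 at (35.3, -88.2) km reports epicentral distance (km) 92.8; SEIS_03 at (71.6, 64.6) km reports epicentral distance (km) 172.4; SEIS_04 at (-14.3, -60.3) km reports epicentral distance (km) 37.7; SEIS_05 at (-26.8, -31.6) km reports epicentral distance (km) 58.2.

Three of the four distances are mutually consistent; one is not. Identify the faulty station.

Solve using three stations at a time. Using SEIS_02, SEIS_03, SEIS_04 (subtract circle equations pairwise → linear system) gives (x, y) ≈ (-51.7, -55.9).
Distances from that point to each station vs reported:
  SEIS_02: calculated 92.8 vs reported 92.8 → residual 0.0 km
  SEIS_03: calculated 172.4 vs reported 172.4 → residual 0.0 km
  SEIS_04: calculated 37.6 vs reported 37.7 → residual 0.1 km
  SEIS_05: calculated 34.8 vs reported 58.2 → residual 23.4 km
SEIS_02, SEIS_03, SEIS_04 are mutually consistent (residuals ≈ 0); SEIS_05 is off by 23.4 km.

SEIS_05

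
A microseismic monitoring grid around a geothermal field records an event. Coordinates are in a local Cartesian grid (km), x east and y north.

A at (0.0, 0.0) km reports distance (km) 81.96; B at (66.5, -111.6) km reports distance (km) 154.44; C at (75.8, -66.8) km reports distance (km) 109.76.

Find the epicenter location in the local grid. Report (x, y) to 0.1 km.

(69.9, 42.8)

Circle about each station: x² + y² = 81.96²; (x − 66.5)² + (y + 111.6)² = 154.44²; (x − 75.8)² + (y + 66.8)² = 109.76².
Subtracting the A equation from the B and C equations removes the quadratic terms:
133.0 x − 223.2 y = -257.46
151.6 x − 133.6 y = 4878.06
Solving the 2×2 system: x ≈ 69.9, y ≈ 42.8 km.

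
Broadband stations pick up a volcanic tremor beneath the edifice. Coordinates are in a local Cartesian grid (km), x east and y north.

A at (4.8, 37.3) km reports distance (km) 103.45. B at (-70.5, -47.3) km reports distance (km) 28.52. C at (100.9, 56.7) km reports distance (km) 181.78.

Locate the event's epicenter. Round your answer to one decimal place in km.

Circle about each station: (x − 4.8)² + (y − 37.3)² = 103.45²; (x + 70.5)² + (y + 47.3)² = 28.52²; (x − 100.9)² + (y − 56.7)² = 181.78².
Subtracting the A equation from the B and C equations removes the quadratic terms:
-150.6 x − 169.2 y = 15681.72
192.2 x + 38.8 y = -10360.70
Solving the 2×2 system: x ≈ -42.9, y ≈ -54.5 km.
Check against A (with the unrounded x, y): √((x − 4.8)²+(y − 37.3)²) = 103.45 ≈ 103.45 km. ✓

x ≈ -42.9 km, y ≈ -54.5 km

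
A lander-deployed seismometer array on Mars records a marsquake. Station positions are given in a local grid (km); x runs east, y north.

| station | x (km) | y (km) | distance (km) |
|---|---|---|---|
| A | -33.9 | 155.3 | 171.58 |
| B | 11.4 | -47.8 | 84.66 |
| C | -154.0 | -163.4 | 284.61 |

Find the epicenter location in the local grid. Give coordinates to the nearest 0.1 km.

x ≈ 66.7 km, y ≈ 16.3 km

Circle about each station: (x + 33.9)² + (y − 155.3)² = 171.58²; (x − 11.4)² + (y + 47.8)² = 84.66²; (x + 154.0)² + (y + 163.4)² = 284.61².
Subtracting pairs of circle equations eliminates x²+y² and gives linear equations (the radical axes):
90.6 x − 406.2 y = -580.12
-240.2 x − 637.4 y = -26414.90
Solving the 2×2 system: x ≈ 66.7, y ≈ 16.3 km.
Check against A (with the unrounded x, y): √((x + 33.9)²+(y − 155.3)²) = 171.58 ≈ 171.58 km. ✓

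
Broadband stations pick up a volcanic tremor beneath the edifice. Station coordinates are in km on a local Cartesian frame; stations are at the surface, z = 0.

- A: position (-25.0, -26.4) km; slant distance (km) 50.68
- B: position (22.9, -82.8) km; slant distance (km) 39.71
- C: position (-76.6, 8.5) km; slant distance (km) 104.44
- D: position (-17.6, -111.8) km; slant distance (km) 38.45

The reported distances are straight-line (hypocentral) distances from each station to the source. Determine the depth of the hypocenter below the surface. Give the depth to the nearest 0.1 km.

depth ≈ 10.4 km

Each station gives a sphere (x−x_i)² + (y−y_i)² + z² = d_i² (stations at z=0).
Subtracting the A sphere from B and C: z² cancels, leaving linear equations in x and y:
95.8 x − 112.8 y = 7049.87
-103.2 x + 69.8 y = -3721.40
Solving: x ≈ -14.595, y ≈ -74.894 km (keep extra digits for the depth step; rounded: -14.6, -74.9).
Then from the A sphere: z² = 50.68² − (x + 25.0)² − (y + 26.4)² with x = -14.595, y = -74.894, so z ≈ 10.418 ≈ 10.4 km.
Check against D (with the unrounded solution): distance 38.46 ≈ 38.45 km. ✓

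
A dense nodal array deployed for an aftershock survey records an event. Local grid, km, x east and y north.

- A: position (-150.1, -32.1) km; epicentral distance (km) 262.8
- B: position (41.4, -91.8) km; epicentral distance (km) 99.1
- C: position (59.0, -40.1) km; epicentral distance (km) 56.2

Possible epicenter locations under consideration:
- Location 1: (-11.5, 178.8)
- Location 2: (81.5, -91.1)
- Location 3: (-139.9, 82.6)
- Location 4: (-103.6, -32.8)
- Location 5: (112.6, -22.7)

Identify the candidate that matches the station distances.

For each candidate, compare |candidate − station| to the reported distance:
Location 1: residuals A 10.4, B 176.6, C 173.8 → max 176.6 km
Location 2: residuals A 23.8, B 59.0, C 0.5 → max 59.0 km
Location 3: residuals A 147.6, B 152.5, C 177.5 → max 177.5 km
Location 4: residuals A 216.3, B 57.4, C 106.6 → max 216.3 km
Location 5: residuals A 0.1, B 0.1, C 0.2 → max 0.2 km
Only Location 5 has all residuals ≈ 0.

Location 5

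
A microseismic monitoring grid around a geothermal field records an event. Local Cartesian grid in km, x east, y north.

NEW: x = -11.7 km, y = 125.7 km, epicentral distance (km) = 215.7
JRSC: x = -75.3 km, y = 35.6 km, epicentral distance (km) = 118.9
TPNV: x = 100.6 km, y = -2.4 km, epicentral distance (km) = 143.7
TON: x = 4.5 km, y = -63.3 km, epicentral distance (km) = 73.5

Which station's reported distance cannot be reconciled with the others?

Solve using three stations at a time. Using NEW, JRSC, TON (subtract circle equations pairwise → linear system) gives (x, y) ≈ (-66.3, -83.0).
Distances from that point to each station vs reported:
  NEW: calculated 215.7 vs reported 215.7 → residual 0.0 km
  JRSC: calculated 118.9 vs reported 118.9 → residual 0.0 km
  TPNV: calculated 185.4 vs reported 143.7 → residual 41.7 km
  TON: calculated 73.5 vs reported 73.5 → residual 0.0 km
NEW, JRSC, TON are mutually consistent (residuals ≈ 0); TPNV is off by 41.7 km.

TPNV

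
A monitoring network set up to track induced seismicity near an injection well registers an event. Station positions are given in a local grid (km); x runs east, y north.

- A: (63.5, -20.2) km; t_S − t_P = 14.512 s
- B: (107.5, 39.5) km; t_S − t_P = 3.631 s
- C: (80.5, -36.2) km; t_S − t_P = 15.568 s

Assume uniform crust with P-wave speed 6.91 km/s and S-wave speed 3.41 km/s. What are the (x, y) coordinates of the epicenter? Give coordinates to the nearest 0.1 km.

Distance from S−P lag: d = Δt · v_P v_S / (v_P − v_S) = Δt · (6.91·3.41)/(6.91−3.41) ≈ 6.7323·Δt.
So d_A = 97.70, d_B = 24.45, d_C = 104.81 km.
Circle about each station: (x − 63.5)² + (y + 20.2)² = 97.70²; (x − 107.5)² + (y − 39.5)² = 24.45²; (x − 80.5)² + (y + 36.2)² = 104.81².
Subtracting pairs of circle equations eliminates x²+y² and gives linear equations (the radical axes):
88.0 x + 119.4 y = 17623.70
34.0 x − 32.0 y = 1910.55
Solving the 2×2 system: x ≈ 115.2, y ≈ 62.7 km.

115.2 km east, 62.7 km north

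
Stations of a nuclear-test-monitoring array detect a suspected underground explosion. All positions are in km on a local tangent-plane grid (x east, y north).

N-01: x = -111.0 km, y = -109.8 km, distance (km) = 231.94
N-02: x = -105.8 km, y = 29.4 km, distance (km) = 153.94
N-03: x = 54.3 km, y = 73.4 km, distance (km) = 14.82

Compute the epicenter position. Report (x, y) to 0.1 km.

(44.6, 62.2)

Circle about each station: (x + 111.0)² + (y + 109.8)² = 231.94²; (x + 105.8)² + (y − 29.4)² = 153.94²; (x − 54.3)² + (y − 73.4)² = 14.82².
Subtracting pairs of circle equations eliminates x²+y² and gives linear equations (the radical axes):
10.4 x + 278.4 y = 17779.60
330.6 x + 366.4 y = 37535.54
Solving the 2×2 system: x ≈ 44.6, y ≈ 62.2 km.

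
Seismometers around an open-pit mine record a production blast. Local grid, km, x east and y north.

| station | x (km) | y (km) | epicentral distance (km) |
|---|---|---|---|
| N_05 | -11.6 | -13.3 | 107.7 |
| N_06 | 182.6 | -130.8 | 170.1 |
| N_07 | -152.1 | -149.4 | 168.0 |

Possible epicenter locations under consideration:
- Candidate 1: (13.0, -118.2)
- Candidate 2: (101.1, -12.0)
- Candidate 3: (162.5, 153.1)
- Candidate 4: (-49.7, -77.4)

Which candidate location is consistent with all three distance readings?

For each candidate, compare |candidate − station| to the reported distance:
Candidate 1: residuals N_05 0.0, N_06 0.0, N_07 0.0 → max 0.0 km
Candidate 2: residuals N_05 5.0, N_06 26.0, N_07 120.1 → max 120.1 km
Candidate 3: residuals N_05 133.1, N_06 114.5, N_07 268.4 → max 268.4 km
Candidate 4: residuals N_05 33.1, N_06 68.3, N_07 42.8 → max 68.3 km
Only Candidate 1 has all residuals ≈ 0.

Candidate 1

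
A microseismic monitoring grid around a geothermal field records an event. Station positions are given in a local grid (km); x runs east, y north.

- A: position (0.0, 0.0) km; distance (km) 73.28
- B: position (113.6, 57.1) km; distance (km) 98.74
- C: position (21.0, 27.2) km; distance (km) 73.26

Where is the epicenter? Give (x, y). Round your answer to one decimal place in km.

Circle about each station: x² + y² = 73.28²; (x − 113.6)² + (y − 57.1)² = 98.74²; (x − 21.0)² + (y − 27.2)² = 73.26².
Subtracting the A equation from the B and C equations removes the quadratic terms:
227.2 x + 114.2 y = 11785.74
42.0 x + 54.4 y = 1183.77
Solving the 2×2 system: x ≈ 66.9, y ≈ -29.9 km.
Check against A (with the unrounded x, y): √(x²+y²) = 73.27 ≈ 73.28 km. ✓

(66.9, -29.9)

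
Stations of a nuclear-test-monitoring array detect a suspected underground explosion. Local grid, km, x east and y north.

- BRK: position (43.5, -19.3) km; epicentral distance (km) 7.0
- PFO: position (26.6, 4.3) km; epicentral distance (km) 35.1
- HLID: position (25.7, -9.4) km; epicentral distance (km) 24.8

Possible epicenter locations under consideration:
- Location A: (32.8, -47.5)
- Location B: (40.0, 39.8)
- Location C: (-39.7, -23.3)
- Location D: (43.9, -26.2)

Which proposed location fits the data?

For each candidate, compare |candidate − station| to the reported distance:
Location A: residuals BRK 23.2, PFO 17.1, HLID 14.0 → max 23.2 km
Location B: residuals BRK 52.2, PFO 2.8, HLID 26.4 → max 52.2 km
Location C: residuals BRK 76.3, PFO 36.7, HLID 42.1 → max 76.3 km
Location D: residuals BRK 0.1, PFO 0.0, HLID 0.0 → max 0.1 km
Only Location D has all residuals ≈ 0.

Location D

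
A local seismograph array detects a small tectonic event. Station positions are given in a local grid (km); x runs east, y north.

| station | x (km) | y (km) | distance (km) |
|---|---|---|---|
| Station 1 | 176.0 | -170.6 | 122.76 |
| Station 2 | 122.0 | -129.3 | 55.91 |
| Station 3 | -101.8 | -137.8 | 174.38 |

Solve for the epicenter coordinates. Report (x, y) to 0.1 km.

(70.1, -108.5)

Circle about each station: (x − 176.0)² + (y + 170.6)² = 122.76²; (x − 122.0)² + (y + 129.3)² = 55.91²; (x + 101.8)² + (y + 137.8)² = 174.38².
Subtracting pairs of circle equations eliminates x²+y² and gives linear equations (the radical axes):
-108.0 x + 82.6 y = -16533.78
-555.6 x + 65.6 y = -46066.65
Solving the 2×2 system: x ≈ 70.1, y ≈ -108.5 km.
Check against Station 1 (with the unrounded x, y): √((x − 176.0)²+(y + 170.6)²) = 122.76 ≈ 122.76 km. ✓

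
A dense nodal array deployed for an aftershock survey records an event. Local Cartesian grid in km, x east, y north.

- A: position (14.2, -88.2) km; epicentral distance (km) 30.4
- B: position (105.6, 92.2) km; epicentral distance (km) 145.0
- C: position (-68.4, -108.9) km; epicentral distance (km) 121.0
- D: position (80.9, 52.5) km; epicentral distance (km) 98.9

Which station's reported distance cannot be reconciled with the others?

A

Solve using three stations at a time. Using B, C, D (subtract circle equations pairwise → linear system) gives (x, y) ≈ (12.8, -19.2).
Distances from that point to each station vs reported:
  A: calculated 69.0 vs reported 30.4 → residual 38.6 km
  B: calculated 145.0 vs reported 145.0 → residual 0.0 km
  C: calculated 121.0 vs reported 121.0 → residual 0.0 km
  D: calculated 98.9 vs reported 98.9 → residual 0.0 km
B, C, D are mutually consistent (residuals ≈ 0); A is off by 38.6 km.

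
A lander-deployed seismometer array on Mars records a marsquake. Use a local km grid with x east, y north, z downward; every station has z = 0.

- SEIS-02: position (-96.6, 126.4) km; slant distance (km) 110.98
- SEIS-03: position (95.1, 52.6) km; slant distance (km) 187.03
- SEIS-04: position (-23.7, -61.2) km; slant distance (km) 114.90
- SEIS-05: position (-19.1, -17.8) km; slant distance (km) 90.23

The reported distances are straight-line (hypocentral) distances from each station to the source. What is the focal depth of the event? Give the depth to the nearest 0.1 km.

z ≈ 44.6 km

Each station gives a sphere (x−x_i)² + (y−y_i)² + z² = d_i² (stations at z=0).
Subtracting the SEIS-02 sphere from SEIS-03 and SEIS-04: z² cancels, leaving linear equations in x and y:
383.4 x − 147.6 y = -36161.41
145.8 x − 375.2 y = -21886.84
Solving: x ≈ -84.502, y ≈ 25.497 km (keep extra digits for the depth step; rounded: -84.5, 25.5).
Then from the SEIS-02 sphere: z² = 110.98² − (x + 96.6)² − (y − 126.4)² with x = -84.502, y = 25.497, so z ≈ 44.596 ≈ 44.6 km.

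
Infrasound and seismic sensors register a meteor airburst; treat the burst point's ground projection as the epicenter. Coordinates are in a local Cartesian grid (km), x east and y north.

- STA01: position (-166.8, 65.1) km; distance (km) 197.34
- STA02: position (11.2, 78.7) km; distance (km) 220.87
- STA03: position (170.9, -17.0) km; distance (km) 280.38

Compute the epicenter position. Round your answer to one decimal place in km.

Circle about each station: (x + 166.8)² + (y − 65.1)² = 197.34²; (x − 11.2)² + (y − 78.7)² = 220.87²; (x − 170.9)² + (y + 17.0)² = 280.38².
Subtracting the STA01 equation from the STA02 and STA03 equations removes the quadratic terms:
356.0 x + 27.2 y = -35581.60
675.4 x − 164.2 y = -42234.31
Solving the 2×2 system: x ≈ -91.0, y ≈ -117.1 km.

(-91.0, -117.1)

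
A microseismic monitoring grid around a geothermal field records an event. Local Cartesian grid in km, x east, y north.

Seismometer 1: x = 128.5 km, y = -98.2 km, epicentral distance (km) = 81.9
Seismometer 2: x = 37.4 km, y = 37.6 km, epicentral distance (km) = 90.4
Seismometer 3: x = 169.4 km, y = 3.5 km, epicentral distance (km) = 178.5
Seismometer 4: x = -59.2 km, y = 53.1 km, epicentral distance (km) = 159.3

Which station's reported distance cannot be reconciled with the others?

Solve using three stations at a time. Using Seismometer 1, Seismometer 2, Seismometer 4 (subtract circle equations pairwise → linear system) gives (x, y) ≈ (63.0, -49.1).
Distances from that point to each station vs reported:
  Seismometer 1: calculated 81.9 vs reported 81.9 → residual 0.0 km
  Seismometer 2: calculated 90.4 vs reported 90.4 → residual 0.0 km
  Seismometer 3: calculated 118.7 vs reported 178.5 → residual 59.8 km
  Seismometer 4: calculated 159.3 vs reported 159.3 → residual 0.0 km
Seismometer 1, Seismometer 2, Seismometer 4 are mutually consistent (residuals ≈ 0); Seismometer 3 is off by 59.8 km.

Seismometer 3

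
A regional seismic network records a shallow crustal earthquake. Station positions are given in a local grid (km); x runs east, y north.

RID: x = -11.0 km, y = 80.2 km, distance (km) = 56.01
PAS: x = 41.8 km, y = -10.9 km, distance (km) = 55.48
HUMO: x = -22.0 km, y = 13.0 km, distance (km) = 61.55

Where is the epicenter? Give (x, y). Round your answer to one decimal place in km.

(31.4, 43.6)

Circle about each station: (x + 11.0)² + (y − 80.2)² = 56.01²; (x − 41.8)² + (y + 10.9)² = 55.48²; (x + 22.0)² + (y − 13.0)² = 61.55².
Subtracting the RID equation from the PAS and HUMO equations removes the quadratic terms:
105.6 x − 182.2 y = -4627.90
-22.0 x − 134.4 y = -6551.32
Solving the 2×2 system: x ≈ 31.4, y ≈ 43.6 km.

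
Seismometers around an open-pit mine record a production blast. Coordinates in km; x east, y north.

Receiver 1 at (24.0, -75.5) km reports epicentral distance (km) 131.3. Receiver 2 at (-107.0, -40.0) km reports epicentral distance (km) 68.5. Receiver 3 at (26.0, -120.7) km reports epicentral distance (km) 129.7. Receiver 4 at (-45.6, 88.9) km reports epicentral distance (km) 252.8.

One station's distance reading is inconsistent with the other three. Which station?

Solve using three stations at a time. Using Receiver 1, Receiver 2, Receiver 3 (subtract circle equations pairwise → linear system) gives (x, y) ≈ (-103.1, -108.4).
Distances from that point to each station vs reported:
  Receiver 1: calculated 131.3 vs reported 131.3 → residual 0.0 km
  Receiver 2: calculated 68.5 vs reported 68.5 → residual 0.0 km
  Receiver 3: calculated 129.7 vs reported 129.7 → residual 0.0 km
  Receiver 4: calculated 205.5 vs reported 252.8 → residual 47.3 km
Receiver 1, Receiver 2, Receiver 3 are mutually consistent (residuals ≈ 0); Receiver 4 is off by 47.3 km.

Receiver 4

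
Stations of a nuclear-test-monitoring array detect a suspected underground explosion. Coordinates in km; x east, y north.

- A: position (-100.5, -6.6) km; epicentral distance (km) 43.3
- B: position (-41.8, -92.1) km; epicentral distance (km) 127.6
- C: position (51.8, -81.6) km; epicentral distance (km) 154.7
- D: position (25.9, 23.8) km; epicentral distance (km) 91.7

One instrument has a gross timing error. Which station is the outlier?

B

Solve using three stations at a time. Using A, C, D (subtract circle equations pairwise → linear system) gives (x, y) ≈ (-65.7, 19.1).
Distances from that point to each station vs reported:
  A: calculated 43.3 vs reported 43.3 → residual 0.0 km
  B: calculated 113.7 vs reported 127.6 → residual 13.9 km
  C: calculated 154.7 vs reported 154.7 → residual 0.0 km
  D: calculated 91.7 vs reported 91.7 → residual 0.0 km
A, C, D are mutually consistent (residuals ≈ 0); B is off by 13.9 km.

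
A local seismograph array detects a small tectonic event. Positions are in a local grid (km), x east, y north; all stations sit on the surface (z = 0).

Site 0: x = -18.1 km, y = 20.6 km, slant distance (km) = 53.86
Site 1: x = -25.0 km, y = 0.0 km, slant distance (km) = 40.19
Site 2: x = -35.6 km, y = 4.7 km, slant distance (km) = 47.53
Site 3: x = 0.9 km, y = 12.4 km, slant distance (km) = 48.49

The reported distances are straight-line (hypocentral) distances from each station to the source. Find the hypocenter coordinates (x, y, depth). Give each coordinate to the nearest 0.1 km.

Each station gives a sphere (x−x_i)² + (y−y_i)² + z² = d_i² (stations at z=0).
Subtracting the Site 0 sphere from Site 1 and Site 2: z² cancels, leaving linear equations in x and y:
-13.8 x − 41.2 y = 1158.69
-35.0 x − 31.8 y = 1179.28
Solving: x ≈ -11.703, y ≈ -24.204 km (keep extra digits for the depth step; rounded: -11.7, -24.2).
Then from the Site 0 sphere: z² = 53.86² − (x + 18.1)² − (y − 20.6)² with x = -11.703, y = -24.204, so z ≈ 29.199 ≈ 29.2 km.

(-11.7, -24.2, 29.2)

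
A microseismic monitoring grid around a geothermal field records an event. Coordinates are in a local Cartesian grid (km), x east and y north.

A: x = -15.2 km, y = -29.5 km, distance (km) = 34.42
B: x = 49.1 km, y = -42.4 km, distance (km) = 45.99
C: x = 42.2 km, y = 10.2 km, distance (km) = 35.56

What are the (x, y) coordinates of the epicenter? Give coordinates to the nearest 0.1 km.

x ≈ 14.5 km, y ≈ -12.1 km

Circle about each station: (x + 15.2)² + (y + 29.5)² = 34.42²; (x − 49.1)² + (y + 42.4)² = 45.99²; (x − 42.2)² + (y − 10.2)² = 35.56².
Subtracting the A equation from the B and C equations removes the quadratic terms:
128.6 x − 25.8 y = 2176.94
114.8 x + 79.4 y = 703.81
Solving the 2×2 system: x ≈ 14.5, y ≈ -12.1 km.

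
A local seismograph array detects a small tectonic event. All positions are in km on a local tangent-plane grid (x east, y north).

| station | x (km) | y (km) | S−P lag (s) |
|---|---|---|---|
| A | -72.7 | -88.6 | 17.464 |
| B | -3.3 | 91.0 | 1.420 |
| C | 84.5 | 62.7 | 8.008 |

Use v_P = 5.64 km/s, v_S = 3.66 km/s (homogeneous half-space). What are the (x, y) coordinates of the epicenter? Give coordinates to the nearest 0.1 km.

x ≈ 2.3 km, y ≈ 77.3 km

Distance from S−P lag: d = Δt · v_P v_S / (v_P − v_S) = Δt · (5.64·3.66)/(5.64−3.66) ≈ 10.4255·Δt.
So d_A = 182.07, d_B = 14.80, d_C = 83.49 km.
Circle about each station: (x + 72.7)² + (y + 88.6)² = 182.07²; (x + 3.3)² + (y − 91.0)² = 14.80²; (x − 84.5)² + (y − 62.7)² = 83.49².
Subtracting the A equation from the B and C equations removes the quadratic terms:
138.8 x + 359.2 y = 28087.08
314.4 x + 302.6 y = 24115.19
Solving the 2×2 system: x ≈ 2.3, y ≈ 77.3 km.
Check against A (with the unrounded x, y): √((x + 72.7)²+(y + 88.6)²) = 182.07 ≈ 182.07 km. ✓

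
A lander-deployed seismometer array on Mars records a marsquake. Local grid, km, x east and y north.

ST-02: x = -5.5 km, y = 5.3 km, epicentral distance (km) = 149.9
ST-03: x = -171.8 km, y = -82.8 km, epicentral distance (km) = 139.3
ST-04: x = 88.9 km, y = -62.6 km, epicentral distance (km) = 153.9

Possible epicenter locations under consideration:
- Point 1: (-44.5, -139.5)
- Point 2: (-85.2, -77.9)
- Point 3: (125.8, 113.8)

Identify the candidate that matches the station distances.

For each candidate, compare |candidate − station| to the reported distance:
Point 1: residuals ST-02 0.1, ST-03 0.1, ST-04 0.1 → max 0.1 km
Point 2: residuals ST-02 34.7, ST-03 52.6, ST-04 20.9 → max 52.6 km
Point 3: residuals ST-02 20.4, ST-03 217.4, ST-04 26.3 → max 217.4 km
Only Point 1 has all residuals ≈ 0.

Point 1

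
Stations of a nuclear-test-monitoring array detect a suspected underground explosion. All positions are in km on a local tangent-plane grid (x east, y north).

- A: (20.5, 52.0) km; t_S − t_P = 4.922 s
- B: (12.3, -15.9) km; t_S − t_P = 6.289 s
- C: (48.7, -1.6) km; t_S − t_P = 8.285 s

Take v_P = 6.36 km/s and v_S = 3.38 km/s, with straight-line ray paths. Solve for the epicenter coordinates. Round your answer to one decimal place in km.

Distance from S−P lag: d = Δt · v_P v_S / (v_P − v_S) = Δt · (6.36·3.38)/(6.36−3.38) ≈ 7.2137·Δt.
So d_A = 35.51, d_B = 45.37, d_C = 59.77 km.
Circle about each station: (x − 20.5)² + (y − 52.0)² = 35.51²; (x − 12.3)² + (y + 15.9)² = 45.37²; (x − 48.7)² + (y + 1.6)² = 59.77².
Subtracting the A equation from the B and C equations removes the quadratic terms:
-16.4 x − 135.8 y = -3517.63
56.4 x − 107.2 y = -3061.49
Solving the 2×2 system: x ≈ -4.1, y ≈ 26.4 km.
Check against A (with the unrounded x, y): √((x − 20.5)²+(y − 52.0)²) = 35.51 ≈ 35.51 km. ✓

-4.1 km east, 26.4 km north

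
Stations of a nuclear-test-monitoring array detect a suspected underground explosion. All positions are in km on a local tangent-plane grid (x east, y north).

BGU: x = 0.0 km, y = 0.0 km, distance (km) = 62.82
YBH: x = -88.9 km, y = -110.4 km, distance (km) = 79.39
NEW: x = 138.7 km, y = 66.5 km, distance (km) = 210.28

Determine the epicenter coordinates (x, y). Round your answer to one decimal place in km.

Circle about each station: x² + y² = 62.82²; (x + 88.9)² + (y + 110.4)² = 79.39²; (x − 138.7)² + (y − 66.5)² = 210.28².
Subtracting the BGU equation from the YBH and NEW equations removes the quadratic terms:
-177.8 x − 220.8 y = 17734.95
277.4 x + 133.0 y = -16611.39
Solving the 2×2 system: x ≈ -34.8, y ≈ -52.3 km.

-34.8 km east, -52.3 km north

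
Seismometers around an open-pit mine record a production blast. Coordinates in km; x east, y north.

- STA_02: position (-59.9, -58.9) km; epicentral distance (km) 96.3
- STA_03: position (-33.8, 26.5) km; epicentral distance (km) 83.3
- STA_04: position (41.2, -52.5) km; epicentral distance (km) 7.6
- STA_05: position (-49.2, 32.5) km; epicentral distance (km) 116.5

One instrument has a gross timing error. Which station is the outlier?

STA_03

Solve using three stations at a time. Using STA_02, STA_04, STA_05 (subtract circle equations pairwise → linear system) gives (x, y) ≈ (35.7, -47.3).
Distances from that point to each station vs reported:
  STA_02: calculated 96.3 vs reported 96.3 → residual 0.0 km
  STA_03: calculated 101.4 vs reported 83.3 → residual 18.1 km
  STA_04: calculated 7.6 vs reported 7.6 → residual 0.0 km
  STA_05: calculated 116.5 vs reported 116.5 → residual 0.0 km
STA_02, STA_04, STA_05 are mutually consistent (residuals ≈ 0); STA_03 is off by 18.1 km.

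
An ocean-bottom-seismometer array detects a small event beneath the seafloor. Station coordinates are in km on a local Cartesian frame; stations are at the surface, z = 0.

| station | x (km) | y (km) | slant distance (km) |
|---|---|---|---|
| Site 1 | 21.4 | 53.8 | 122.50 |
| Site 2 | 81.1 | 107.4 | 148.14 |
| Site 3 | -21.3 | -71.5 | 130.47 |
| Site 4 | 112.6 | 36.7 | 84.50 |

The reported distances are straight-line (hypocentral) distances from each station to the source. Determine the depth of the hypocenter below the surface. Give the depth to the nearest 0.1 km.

depth ≈ 44.1 km

Each station gives a sphere (x−x_i)² + (y−y_i)² + z² = d_i² (stations at z=0).
Subtracting the Site 1 sphere from Site 2 and Site 3: z² cancels, leaving linear equations in x and y:
119.4 x + 107.2 y = 7820.36
-85.4 x − 250.6 y = 197.37
Solving: x ≈ 95.390, y ≈ -33.295 km (keep extra digits for the depth step; rounded: 95.4, -33.3).
Then from the Site 1 sphere: z² = 122.50² − (x − 21.4)² − (y − 53.8)² with x = 95.390, y = -33.295, so z ≈ 44.116 ≈ 44.1 km.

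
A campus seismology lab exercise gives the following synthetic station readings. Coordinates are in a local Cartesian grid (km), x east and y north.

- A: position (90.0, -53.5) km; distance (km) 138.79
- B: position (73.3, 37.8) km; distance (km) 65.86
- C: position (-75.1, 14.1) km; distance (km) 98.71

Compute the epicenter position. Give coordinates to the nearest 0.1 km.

Circle about each station: (x − 90.0)² + (y + 53.5)² = 138.79²; (x − 73.3)² + (y − 37.8)² = 65.86²; (x + 75.1)² + (y − 14.1)² = 98.71².
Subtracting pairs of circle equations eliminates x²+y² and gives linear equations (the radical axes):
-33.4 x + 182.6 y = 10764.60
-330.2 x + 135.2 y = 4395.57
Solving the 2×2 system: x ≈ 11.7, y ≈ 61.1 km.
Check against A (with the unrounded x, y): √((x − 90.0)²+(y + 53.5)²) = 138.79 ≈ 138.79 km. ✓

x ≈ 11.7 km, y ≈ 61.1 km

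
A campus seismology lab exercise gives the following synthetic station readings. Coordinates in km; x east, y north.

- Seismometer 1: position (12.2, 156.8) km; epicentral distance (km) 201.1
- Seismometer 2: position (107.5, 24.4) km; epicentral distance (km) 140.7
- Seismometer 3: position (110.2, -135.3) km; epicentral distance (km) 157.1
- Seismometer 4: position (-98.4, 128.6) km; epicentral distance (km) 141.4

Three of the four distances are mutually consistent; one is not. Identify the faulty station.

Seismometer 4

Solve using three stations at a time. Using Seismometer 1, Seismometer 2, Seismometer 3 (subtract circle equations pairwise → linear system) gives (x, y) ≈ (-16.4, -42.3).
Distances from that point to each station vs reported:
  Seismometer 1: calculated 201.1 vs reported 201.1 → residual 0.0 km
  Seismometer 2: calculated 140.7 vs reported 140.7 → residual 0.0 km
  Seismometer 3: calculated 157.1 vs reported 157.1 → residual 0.0 km
  Seismometer 4: calculated 189.5 vs reported 141.4 → residual 48.1 km
Seismometer 1, Seismometer 2, Seismometer 3 are mutually consistent (residuals ≈ 0); Seismometer 4 is off by 48.1 km.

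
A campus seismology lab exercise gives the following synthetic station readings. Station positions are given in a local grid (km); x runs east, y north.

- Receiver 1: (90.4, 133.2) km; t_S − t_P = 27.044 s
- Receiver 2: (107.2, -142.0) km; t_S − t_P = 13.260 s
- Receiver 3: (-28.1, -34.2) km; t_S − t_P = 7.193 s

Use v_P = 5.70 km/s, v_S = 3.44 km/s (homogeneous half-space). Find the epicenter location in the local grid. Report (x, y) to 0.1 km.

Distance from S−P lag: d = Δt · v_P v_S / (v_P − v_S) = Δt · (5.70·3.44)/(5.70−3.44) ≈ 8.6761·Δt.
So d_Receiver 1 = 234.64, d_Receiver 2 = 115.05, d_Receiver 3 = 62.41 km.
Circle about each station: (x − 90.4)² + (y − 133.2)² = 234.64²; (x − 107.2)² + (y + 142.0)² = 115.05²; (x + 28.1)² + (y + 34.2)² = 62.41².
Subtracting the Receiver 1 equation from the Receiver 2 and Receiver 3 equations removes the quadratic terms:
33.6 x − 550.4 y = 47560.87
-237.0 x − 334.8 y = 27205.77
Solving the 2×2 system: x ≈ 6.7, y ≈ -86.0 km.

(6.7, -86.0)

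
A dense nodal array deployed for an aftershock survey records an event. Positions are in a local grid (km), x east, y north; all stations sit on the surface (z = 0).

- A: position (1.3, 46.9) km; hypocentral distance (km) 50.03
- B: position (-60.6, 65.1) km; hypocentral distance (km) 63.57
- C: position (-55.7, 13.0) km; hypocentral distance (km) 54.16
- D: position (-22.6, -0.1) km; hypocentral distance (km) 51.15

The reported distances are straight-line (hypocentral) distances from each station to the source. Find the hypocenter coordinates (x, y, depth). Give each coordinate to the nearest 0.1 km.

Each station gives a sphere (x−x_i)² + (y−y_i)² + z² = d_i² (stations at z=0).
Subtracting the A sphere from B and C: z² cancels, leaving linear equations in x and y:
-123.8 x + 36.4 y = 4170.93
-114.0 x − 67.8 y = 639.89
Solving: x ≈ -24.402, y ≈ 31.592 km (keep extra digits for the depth step; rounded: -24.4, 31.6).
Then from the A sphere: z² = 50.03² − (x − 1.3)² − (y − 46.9)² with x = -24.402, y = 31.592, so z ≈ 40.101 ≈ 40.1 km.

x ≈ -24.4 km, y ≈ 31.6 km, depth ≈ 40.1 km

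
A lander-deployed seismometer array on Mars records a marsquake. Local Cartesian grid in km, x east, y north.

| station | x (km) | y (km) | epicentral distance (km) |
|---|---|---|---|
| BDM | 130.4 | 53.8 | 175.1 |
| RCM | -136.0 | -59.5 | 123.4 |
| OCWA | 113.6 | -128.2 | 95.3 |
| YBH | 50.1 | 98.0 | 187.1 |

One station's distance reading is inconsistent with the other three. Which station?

Solve using three stations at a time. Using BDM, OCWA, YBH (subtract circle equations pairwise → linear system) gives (x, y) ≈ (27.2, -87.7).
Distances from that point to each station vs reported:
  BDM: calculated 175.1 vs reported 175.1 → residual 0.0 km
  RCM: calculated 165.7 vs reported 123.4 → residual 42.3 km
  OCWA: calculated 95.4 vs reported 95.3 → residual 0.1 km
  YBH: calculated 187.1 vs reported 187.1 → residual 0.0 km
BDM, OCWA, YBH are mutually consistent (residuals ≈ 0); RCM is off by 42.3 km.

RCM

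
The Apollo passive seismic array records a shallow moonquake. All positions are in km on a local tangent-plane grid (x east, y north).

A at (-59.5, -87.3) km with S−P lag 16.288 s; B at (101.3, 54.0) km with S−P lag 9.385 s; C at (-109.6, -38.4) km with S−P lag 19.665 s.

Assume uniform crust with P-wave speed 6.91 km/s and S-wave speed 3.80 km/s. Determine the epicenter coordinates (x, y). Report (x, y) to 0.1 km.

(53.9, -9.5)

Distance from S−P lag: d = Δt · v_P v_S / (v_P − v_S) = Δt · (6.91·3.80)/(6.91−3.80) ≈ 8.4431·Δt.
So d_A = 137.52, d_B = 79.24, d_C = 166.03 km.
Circle about each station: (x + 59.5)² + (y + 87.3)² = 137.52²; (x − 101.3)² + (y − 54.0)² = 79.24²; (x + 109.6)² + (y + 38.4)² = 166.03².
Subtracting pairs of circle equations eliminates x²+y² and gives linear equations (the radical axes):
321.6 x + 282.6 y = 14648.92
-100.2 x + 97.8 y = -6329.03
Solving the 2×2 system: x ≈ 53.9, y ≈ -9.5 km.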